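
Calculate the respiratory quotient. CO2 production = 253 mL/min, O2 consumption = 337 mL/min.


RQ = VCO2 / VO2
RQ = 253 / 337
RQ = 0.7507


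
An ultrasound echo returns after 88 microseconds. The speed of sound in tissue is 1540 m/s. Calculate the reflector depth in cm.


depth = c * t / 2
t = 88 us = 8.8000e-05 s
depth = 1540 * 8.8000e-05 / 2
depth = 0.06776 m = 6.776 cm


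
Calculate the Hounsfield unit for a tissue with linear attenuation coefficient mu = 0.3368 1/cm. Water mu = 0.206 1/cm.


HU = ((mu_tissue - mu_water) / mu_water) * 1000
HU = ((0.3368 - 0.206) / 0.206) * 1000
HU = 635


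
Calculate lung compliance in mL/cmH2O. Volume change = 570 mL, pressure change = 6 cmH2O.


C = dV / dP
C = 570 / 6
C = 95 mL/cmH2O


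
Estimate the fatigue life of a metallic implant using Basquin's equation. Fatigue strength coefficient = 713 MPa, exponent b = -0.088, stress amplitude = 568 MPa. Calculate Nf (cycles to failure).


sigma_a = sigma_f' * (2Nf)^b
2Nf = (sigma_a/sigma_f')^(1/b)
2Nf = (568/713)^(1/-0.088)
2Nf = 13.245215
Nf = 6.623


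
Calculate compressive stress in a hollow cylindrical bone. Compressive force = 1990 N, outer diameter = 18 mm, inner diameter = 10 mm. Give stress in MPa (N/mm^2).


A = pi*(r_o^2 - r_i^2)
r_o = 9 mm, r_i = 5 mm
A = 175.929 mm^2
sigma = F/A = 1990 / 175.929
sigma = 11.31 MPa


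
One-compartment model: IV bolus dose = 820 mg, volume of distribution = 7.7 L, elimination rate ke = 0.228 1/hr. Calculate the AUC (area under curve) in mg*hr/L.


C0 = Dose/Vd = 820/7.7 = 106.494 mg/L
AUC = C0/ke = 106.494/0.228
AUC = 467.1 mg*hr/L


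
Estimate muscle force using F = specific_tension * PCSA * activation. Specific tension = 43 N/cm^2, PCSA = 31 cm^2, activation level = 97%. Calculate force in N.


F = sigma * PCSA * activation
F = 43 * 31 * 0.97
F = 1293 N


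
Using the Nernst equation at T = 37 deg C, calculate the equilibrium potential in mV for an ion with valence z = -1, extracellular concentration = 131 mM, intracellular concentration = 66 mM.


E = (RT/(zF)) * ln(C_out/C_in)
T = 37 + 273.15 = 310.15 K
E = (8.314 * 310.15 / (-1 * 96485)) * ln(131/66)
E = -18.32 mV


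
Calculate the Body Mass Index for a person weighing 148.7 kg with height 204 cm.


BMI = weight / height^2
height = 204 cm = 2.04 m
BMI = 148.7 / 2.04^2
BMI = 35.73 kg/m^2


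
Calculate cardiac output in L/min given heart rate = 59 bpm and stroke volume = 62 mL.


CO = HR * SV
CO = 59 * 62 / 1000
CO = 3.658 L/min


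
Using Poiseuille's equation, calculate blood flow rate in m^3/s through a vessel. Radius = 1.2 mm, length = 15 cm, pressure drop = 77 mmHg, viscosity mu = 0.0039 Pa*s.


Q = pi*r^4*dP / (8*mu*L)
r = 0.0012 m, L = 0.15 m
dP = 77 mmHg = 10265.794 Pa
Q = 1.4290e-05 m^3/s


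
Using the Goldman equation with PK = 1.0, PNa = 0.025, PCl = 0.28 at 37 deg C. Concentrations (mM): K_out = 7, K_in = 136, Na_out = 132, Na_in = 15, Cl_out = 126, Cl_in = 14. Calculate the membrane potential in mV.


Vm = (RT/F)*ln((PK*Ko + PNa*Nao + PCl*Cli)/(PK*Ki + PNa*Nai + PCl*Clo))
Numer = 14.22, Denom = 171.655
Vm = -66.57 mV


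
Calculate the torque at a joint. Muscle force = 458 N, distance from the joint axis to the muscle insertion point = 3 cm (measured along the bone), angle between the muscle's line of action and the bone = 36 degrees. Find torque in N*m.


Torque = F * d * sin(theta)   (moment arm = d*sin(theta))
d = 3 cm = 0.03 m
Torque = 458 * 0.03 * sin(36)
Torque = 8.076 N*m


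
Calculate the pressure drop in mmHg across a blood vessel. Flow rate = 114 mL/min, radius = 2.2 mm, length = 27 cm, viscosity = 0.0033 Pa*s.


dP = 8*mu*L*Q / (pi*r^4)
Q = 114 mL/min = 1.9e-06 m^3/s
dP = 184.027 Pa = 184.027 / 133.322 mmHg = 1.38 mmHg


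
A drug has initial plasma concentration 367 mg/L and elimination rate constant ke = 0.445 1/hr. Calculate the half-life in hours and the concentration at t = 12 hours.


t_half = ln(2) / ke = 0.693147 / 0.445 = 1.558 hr
C(t) = C0 * exp(-ke*t) = 367 * exp(-0.445*12)
C(12) = 1.76 mg/L


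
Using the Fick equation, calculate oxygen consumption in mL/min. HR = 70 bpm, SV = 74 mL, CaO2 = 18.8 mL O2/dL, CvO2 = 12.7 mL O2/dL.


CO = HR*SV = 70*74/1000 = 5.18 L/min
a-v O2 diff = 18.8 - 12.7 = 6.1 mL/dL
VO2 = CO * (CaO2-CvO2) * 10 dL/L
VO2 = 5.18 * 6.1 * 10
VO2 = 316 mL/min


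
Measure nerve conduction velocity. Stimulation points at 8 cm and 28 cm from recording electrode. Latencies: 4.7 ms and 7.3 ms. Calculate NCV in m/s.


Distance = (28 - 8) / 100 = 0.2 m
dt = (7.3 - 4.7) / 1000 = 0.0026 s
NCV = dist / dt = 76.92 m/s


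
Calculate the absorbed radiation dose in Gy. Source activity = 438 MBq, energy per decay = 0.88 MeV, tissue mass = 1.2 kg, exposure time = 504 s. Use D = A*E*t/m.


A = 438 MBq = 4.3800e+08 Bq
E = 0.88 MeV = 1.40976e-13 J
D = A*E*t/m = 4.3800e+08*1.40976e-13*504/1.2
D = 0.02593 Gy


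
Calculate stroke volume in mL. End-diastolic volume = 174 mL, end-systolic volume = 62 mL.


SV = EDV - ESV
SV = 174 - 62
SV = 112 mL


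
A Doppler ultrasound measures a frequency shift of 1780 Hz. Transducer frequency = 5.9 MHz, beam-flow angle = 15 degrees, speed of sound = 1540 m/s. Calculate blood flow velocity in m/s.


v = fd * c / (2 * f0 * cos(theta))
v = 1780 * 1540 / (2 * 5.9000e+06 * cos(15))
v = 0.2405 m/s


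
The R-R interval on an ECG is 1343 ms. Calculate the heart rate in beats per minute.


HR = 60 / RR_interval(s)
RR = 1343 ms = 1.343 s
HR = 60 / 1.343 = 44.68 bpm


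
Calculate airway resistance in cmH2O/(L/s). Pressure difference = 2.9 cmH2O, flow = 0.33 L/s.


R = dP / flow
R = 2.9 / 0.33
R = 8.788 cmH2O/(L/s)


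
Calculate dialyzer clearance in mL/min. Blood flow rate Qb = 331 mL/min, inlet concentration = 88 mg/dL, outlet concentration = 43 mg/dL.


K = Qb * (Cb_in - Cb_out) / Cb_in
K = 331 * (88 - 43) / 88
K = 169.3 mL/min


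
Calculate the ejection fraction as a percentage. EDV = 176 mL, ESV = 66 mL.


SV = EDV - ESV = 176 - 66 = 110 mL
EF = SV/EDV * 100 = 110/176 * 100
EF = 62.5%


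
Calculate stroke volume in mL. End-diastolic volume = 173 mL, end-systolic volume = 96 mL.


SV = EDV - ESV
SV = 173 - 96
SV = 77 mL


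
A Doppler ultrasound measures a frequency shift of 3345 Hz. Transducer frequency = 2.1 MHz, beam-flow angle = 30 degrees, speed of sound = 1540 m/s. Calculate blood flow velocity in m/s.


v = fd * c / (2 * f0 * cos(theta))
v = 3345 * 1540 / (2 * 2.1000e+06 * cos(30))
v = 1.416 m/s


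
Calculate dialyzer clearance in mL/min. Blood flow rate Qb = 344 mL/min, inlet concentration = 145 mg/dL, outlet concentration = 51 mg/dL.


K = Qb * (Cb_in - Cb_out) / Cb_in
K = 344 * (145 - 51) / 145
K = 223 mL/min


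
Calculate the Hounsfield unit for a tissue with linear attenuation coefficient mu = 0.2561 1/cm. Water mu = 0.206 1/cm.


HU = ((mu_tissue - mu_water) / mu_water) * 1000
HU = ((0.2561 - 0.206) / 0.206) * 1000
HU = 243.2


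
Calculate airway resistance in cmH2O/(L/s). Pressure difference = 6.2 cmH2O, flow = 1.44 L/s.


R = dP / flow
R = 6.2 / 1.44
R = 4.306 cmH2O/(L/s)


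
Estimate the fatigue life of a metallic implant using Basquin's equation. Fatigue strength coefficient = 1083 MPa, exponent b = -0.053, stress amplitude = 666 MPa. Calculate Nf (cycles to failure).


sigma_a = sigma_f' * (2Nf)^b
2Nf = (sigma_a/sigma_f')^(1/b)
2Nf = (666/1083)^(1/-0.053)
2Nf = 9639.223
Nf = 4820


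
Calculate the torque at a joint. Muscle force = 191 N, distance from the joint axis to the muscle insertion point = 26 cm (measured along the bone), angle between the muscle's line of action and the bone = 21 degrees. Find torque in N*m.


Torque = F * d * sin(theta)   (moment arm = d*sin(theta))
d = 26 cm = 0.26 m
Torque = 191 * 0.26 * sin(21)
Torque = 17.8 N*m


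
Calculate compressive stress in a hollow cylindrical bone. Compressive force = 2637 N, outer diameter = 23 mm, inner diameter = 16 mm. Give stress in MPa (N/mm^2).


A = pi*(r_o^2 - r_i^2)
r_o = 11.5 mm, r_i = 8 mm
A = 214.414 mm^2
sigma = F/A = 2637 / 214.414
sigma = 12.3 MPa


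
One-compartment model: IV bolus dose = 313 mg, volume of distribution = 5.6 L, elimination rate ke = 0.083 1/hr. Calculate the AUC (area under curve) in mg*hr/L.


C0 = Dose/Vd = 313/5.6 = 55.8929 mg/L
AUC = C0/ke = 55.8929/0.083
AUC = 673.4 mg*hr/L


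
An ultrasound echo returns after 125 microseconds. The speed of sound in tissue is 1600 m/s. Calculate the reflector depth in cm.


depth = c * t / 2
t = 125 us = 1.2500e-04 s
depth = 1600 * 1.2500e-04 / 2
depth = 0.1 m = 10 cm


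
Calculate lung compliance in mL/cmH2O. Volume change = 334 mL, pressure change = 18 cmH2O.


C = dV / dP
C = 334 / 18
C = 18.56 mL/cmH2O


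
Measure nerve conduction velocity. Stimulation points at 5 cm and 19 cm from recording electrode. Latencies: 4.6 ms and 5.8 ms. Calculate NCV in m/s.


Distance = (19 - 5) / 100 = 0.14 m
dt = (5.8 - 4.6) / 1000 = 0.0012 s
NCV = dist / dt = 116.7 m/s


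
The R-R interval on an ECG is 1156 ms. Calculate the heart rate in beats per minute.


HR = 60 / RR_interval(s)
RR = 1156 ms = 1.156 s
HR = 60 / 1.156 = 51.9 bpm


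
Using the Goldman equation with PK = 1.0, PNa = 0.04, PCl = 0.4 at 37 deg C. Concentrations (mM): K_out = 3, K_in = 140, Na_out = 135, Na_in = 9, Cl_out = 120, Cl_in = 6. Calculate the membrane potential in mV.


Vm = (RT/F)*ln((PK*Ko + PNa*Nao + PCl*Cli)/(PK*Ki + PNa*Nai + PCl*Clo))
Numer = 10.8, Denom = 188.36
Vm = -76.4 mV


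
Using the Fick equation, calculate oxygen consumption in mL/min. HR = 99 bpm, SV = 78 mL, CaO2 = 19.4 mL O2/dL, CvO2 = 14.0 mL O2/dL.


CO = HR*SV = 99*78/1000 = 7.722 L/min
a-v O2 diff = 19.4 - 14.0 = 5.4 mL/dL
VO2 = CO * (CaO2-CvO2) * 10 dL/L
VO2 = 7.722 * 5.4 * 10
VO2 = 417 mL/min


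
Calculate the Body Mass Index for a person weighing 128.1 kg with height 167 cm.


BMI = weight / height^2
height = 167 cm = 1.67 m
BMI = 128.1 / 1.67^2
BMI = 45.93 kg/m^2


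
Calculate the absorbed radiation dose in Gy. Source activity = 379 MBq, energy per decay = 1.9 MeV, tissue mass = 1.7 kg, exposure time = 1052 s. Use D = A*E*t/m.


A = 379 MBq = 3.7900e+08 Bq
E = 1.9 MeV = 3.0438e-13 J
D = A*E*t/m = 3.7900e+08*3.0438e-13*1052/1.7
D = 0.07139 Gy


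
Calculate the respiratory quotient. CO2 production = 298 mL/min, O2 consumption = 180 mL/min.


RQ = VCO2 / VO2
RQ = 298 / 180
RQ = 1.656


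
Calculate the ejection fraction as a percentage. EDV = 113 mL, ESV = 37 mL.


SV = EDV - ESV = 113 - 37 = 76 mL
EF = SV/EDV * 100 = 76/113 * 100
EF = 67.26%


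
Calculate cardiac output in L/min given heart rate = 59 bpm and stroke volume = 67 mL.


CO = HR * SV
CO = 59 * 67 / 1000
CO = 3.953 L/min


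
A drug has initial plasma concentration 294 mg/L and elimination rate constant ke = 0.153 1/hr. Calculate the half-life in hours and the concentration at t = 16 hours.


t_half = ln(2) / ke = 0.693147 / 0.153 = 4.53 hr
C(t) = C0 * exp(-ke*t) = 294 * exp(-0.153*16)
C(16) = 25.42 mg/L


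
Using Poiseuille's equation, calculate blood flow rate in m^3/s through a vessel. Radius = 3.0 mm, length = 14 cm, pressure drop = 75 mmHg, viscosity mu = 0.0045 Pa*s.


Q = pi*r^4*dP / (8*mu*L)
r = 0.003 m, L = 0.14 m
dP = 75 mmHg = 9999.15 Pa
Q = 5.0486e-04 m^3/s


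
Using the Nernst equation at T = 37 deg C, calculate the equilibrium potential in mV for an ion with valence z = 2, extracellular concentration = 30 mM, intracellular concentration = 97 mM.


E = (RT/(zF)) * ln(C_out/C_in)
T = 37 + 273.15 = 310.15 K
E = (8.314 * 310.15 / (2 * 96485)) * ln(30/97)
E = -15.68 mV


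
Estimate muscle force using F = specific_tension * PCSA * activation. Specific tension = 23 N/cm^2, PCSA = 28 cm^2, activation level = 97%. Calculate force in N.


F = sigma * PCSA * activation
F = 23 * 28 * 0.97
F = 624.7 N


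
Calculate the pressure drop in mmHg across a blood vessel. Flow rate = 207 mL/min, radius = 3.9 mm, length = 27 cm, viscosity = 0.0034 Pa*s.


dP = 8*mu*L*Q / (pi*r^4)
Q = 207 mL/min = 3.45e-06 m^3/s
dP = 34.8613 Pa = 34.8613 / 133.322 mmHg = 0.2615 mmHg


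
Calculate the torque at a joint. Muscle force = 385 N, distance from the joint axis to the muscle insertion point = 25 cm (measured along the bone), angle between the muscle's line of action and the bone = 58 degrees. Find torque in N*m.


Torque = F * d * sin(theta)   (moment arm = d*sin(theta))
d = 25 cm = 0.25 m
Torque = 385 * 0.25 * sin(58)
Torque = 81.62 N*m


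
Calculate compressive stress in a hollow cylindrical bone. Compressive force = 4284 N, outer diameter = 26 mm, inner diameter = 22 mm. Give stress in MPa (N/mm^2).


A = pi*(r_o^2 - r_i^2)
r_o = 13 mm, r_i = 11 mm
A = 150.796 mm^2
sigma = F/A = 4284 / 150.796
sigma = 28.41 MPa


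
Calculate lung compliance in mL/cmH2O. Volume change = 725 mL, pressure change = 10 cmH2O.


C = dV / dP
C = 725 / 10
C = 72.5 mL/cmH2O


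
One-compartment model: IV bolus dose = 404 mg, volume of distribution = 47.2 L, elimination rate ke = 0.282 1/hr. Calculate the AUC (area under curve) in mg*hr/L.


C0 = Dose/Vd = 404/47.2 = 8.55932 mg/L
AUC = C0/ke = 8.55932/0.282
AUC = 30.35 mg*hr/L


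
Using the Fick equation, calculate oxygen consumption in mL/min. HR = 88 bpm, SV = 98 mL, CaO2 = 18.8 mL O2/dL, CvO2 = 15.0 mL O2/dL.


CO = HR*SV = 88*98/1000 = 8.624 L/min
a-v O2 diff = 18.8 - 15.0 = 3.8 mL/dL
VO2 = CO * (CaO2-CvO2) * 10 dL/L
VO2 = 8.624 * 3.8 * 10
VO2 = 327.7 mL/min


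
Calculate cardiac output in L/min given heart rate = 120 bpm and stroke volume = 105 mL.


CO = HR * SV
CO = 120 * 105 / 1000
CO = 12.6 L/min


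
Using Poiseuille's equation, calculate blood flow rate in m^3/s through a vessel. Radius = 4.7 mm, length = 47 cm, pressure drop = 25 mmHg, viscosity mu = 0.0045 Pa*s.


Q = pi*r^4*dP / (8*mu*L)
r = 0.0047 m, L = 0.47 m
dP = 25 mmHg = 3333.05 Pa
Q = 3.0198e-04 m^3/s


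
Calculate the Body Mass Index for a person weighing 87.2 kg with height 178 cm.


BMI = weight / height^2
height = 178 cm = 1.78 m
BMI = 87.2 / 1.78^2
BMI = 27.52 kg/m^2


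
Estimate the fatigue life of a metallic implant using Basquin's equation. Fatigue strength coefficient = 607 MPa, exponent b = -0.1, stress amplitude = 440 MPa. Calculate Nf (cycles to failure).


sigma_a = sigma_f' * (2Nf)^b
2Nf = (sigma_a/sigma_f')^(1/b)
2Nf = (440/607)^(1/-0.1)
2Nf = 24.966643
Nf = 12.48


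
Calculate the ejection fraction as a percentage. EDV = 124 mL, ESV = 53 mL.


SV = EDV - ESV = 124 - 53 = 71 mL
EF = SV/EDV * 100 = 71/124 * 100
EF = 57.26%


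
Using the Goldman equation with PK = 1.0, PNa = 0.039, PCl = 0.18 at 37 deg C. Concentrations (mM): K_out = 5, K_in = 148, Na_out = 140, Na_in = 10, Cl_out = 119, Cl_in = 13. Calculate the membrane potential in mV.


Vm = (RT/F)*ln((PK*Ko + PNa*Nao + PCl*Cli)/(PK*Ki + PNa*Nai + PCl*Clo))
Numer = 12.8, Denom = 169.81
Vm = -69.09 mV


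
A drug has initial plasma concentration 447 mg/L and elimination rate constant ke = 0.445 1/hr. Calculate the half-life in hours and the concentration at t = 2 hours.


t_half = ln(2) / ke = 0.693147 / 0.445 = 1.558 hr
C(t) = C0 * exp(-ke*t) = 447 * exp(-0.445*2)
C(2) = 183.6 mg/L


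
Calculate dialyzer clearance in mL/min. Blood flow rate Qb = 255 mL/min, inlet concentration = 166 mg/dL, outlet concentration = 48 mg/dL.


K = Qb * (Cb_in - Cb_out) / Cb_in
K = 255 * (166 - 48) / 166
K = 181.3 mL/min


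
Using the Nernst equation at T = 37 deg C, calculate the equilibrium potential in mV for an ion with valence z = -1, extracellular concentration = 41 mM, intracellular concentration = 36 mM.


E = (RT/(zF)) * ln(C_out/C_in)
T = 37 + 273.15 = 310.15 K
E = (8.314 * 310.15 / (-1 * 96485)) * ln(41/36)
E = -3.476 mV


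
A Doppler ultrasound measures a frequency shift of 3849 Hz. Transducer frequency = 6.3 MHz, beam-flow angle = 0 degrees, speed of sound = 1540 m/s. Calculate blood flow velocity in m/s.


v = fd * c / (2 * f0 * cos(theta))
v = 3849 * 1540 / (2 * 6.3000e+06 * cos(0))
v = 0.4704 m/s


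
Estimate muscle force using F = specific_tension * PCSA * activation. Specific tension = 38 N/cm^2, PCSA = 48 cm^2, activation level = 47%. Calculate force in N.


F = sigma * PCSA * activation
F = 38 * 48 * 0.47
F = 857.3 N


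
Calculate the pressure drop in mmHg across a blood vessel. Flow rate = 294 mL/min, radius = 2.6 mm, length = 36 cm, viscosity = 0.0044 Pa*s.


dP = 8*mu*L*Q / (pi*r^4)
Q = 294 mL/min = 4.9e-06 m^3/s
dP = 432.512 Pa = 432.512 / 133.322 mmHg = 3.244 mmHg


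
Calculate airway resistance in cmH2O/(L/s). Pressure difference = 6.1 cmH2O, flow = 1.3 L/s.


R = dP / flow
R = 6.1 / 1.3
R = 4.692 cmH2O/(L/s)


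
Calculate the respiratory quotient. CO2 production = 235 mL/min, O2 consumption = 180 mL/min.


RQ = VCO2 / VO2
RQ = 235 / 180
RQ = 1.306


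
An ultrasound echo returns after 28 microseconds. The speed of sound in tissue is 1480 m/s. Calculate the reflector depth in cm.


depth = c * t / 2
t = 28 us = 2.8000e-05 s
depth = 1480 * 2.8000e-05 / 2
depth = 0.02072 m = 2.072 cm


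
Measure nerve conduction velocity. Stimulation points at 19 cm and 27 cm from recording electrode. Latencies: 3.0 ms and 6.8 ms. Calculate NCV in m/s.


Distance = (27 - 19) / 100 = 0.08 m
dt = (6.8 - 3.0) / 1000 = 0.0038 s
NCV = dist / dt = 21.05 m/s


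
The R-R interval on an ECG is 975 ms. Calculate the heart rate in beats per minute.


HR = 60 / RR_interval(s)
RR = 975 ms = 0.975 s
HR = 60 / 0.975 = 61.54 bpm


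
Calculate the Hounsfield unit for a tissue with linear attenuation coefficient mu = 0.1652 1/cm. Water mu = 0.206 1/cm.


HU = ((mu_tissue - mu_water) / mu_water) * 1000
HU = ((0.1652 - 0.206) / 0.206) * 1000
HU = -198.1


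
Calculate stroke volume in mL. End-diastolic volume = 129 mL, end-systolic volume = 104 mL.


SV = EDV - ESV
SV = 129 - 104
SV = 25 mL


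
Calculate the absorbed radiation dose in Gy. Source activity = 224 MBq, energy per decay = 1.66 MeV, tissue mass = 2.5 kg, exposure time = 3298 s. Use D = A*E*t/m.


A = 224 MBq = 2.2400e+08 Bq
E = 1.66 MeV = 2.65932e-13 J
D = A*E*t/m = 2.2400e+08*2.65932e-13*3298/2.5
D = 0.07858 Gy


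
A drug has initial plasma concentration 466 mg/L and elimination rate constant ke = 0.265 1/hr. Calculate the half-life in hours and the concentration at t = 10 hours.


t_half = ln(2) / ke = 0.693147 / 0.265 = 2.616 hr
C(t) = C0 * exp(-ke*t) = 466 * exp(-0.265*10)
C(10) = 32.92 mg/L


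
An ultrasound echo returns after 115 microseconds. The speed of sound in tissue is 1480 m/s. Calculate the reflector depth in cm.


depth = c * t / 2
t = 115 us = 1.1500e-04 s
depth = 1480 * 1.1500e-04 / 2
depth = 0.0851 m = 8.51 cm


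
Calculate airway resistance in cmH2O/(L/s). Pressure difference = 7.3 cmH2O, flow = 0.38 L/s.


R = dP / flow
R = 7.3 / 0.38
R = 19.21 cmH2O/(L/s)


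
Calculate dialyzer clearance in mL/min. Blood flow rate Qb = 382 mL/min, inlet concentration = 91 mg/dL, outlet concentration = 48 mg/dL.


K = Qb * (Cb_in - Cb_out) / Cb_in
K = 382 * (91 - 48) / 91
K = 180.5 mL/min


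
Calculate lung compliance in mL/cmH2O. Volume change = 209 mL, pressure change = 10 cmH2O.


C = dV / dP
C = 209 / 10
C = 20.9 mL/cmH2O


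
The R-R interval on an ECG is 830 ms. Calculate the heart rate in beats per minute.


HR = 60 / RR_interval(s)
RR = 830 ms = 0.83 s
HR = 60 / 0.83 = 72.29 bpm


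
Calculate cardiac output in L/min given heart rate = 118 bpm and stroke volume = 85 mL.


CO = HR * SV
CO = 118 * 85 / 1000
CO = 10.03 L/min


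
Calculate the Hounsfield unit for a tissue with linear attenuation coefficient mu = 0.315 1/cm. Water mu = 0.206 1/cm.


HU = ((mu_tissue - mu_water) / mu_water) * 1000
HU = ((0.315 - 0.206) / 0.206) * 1000
HU = 529.1


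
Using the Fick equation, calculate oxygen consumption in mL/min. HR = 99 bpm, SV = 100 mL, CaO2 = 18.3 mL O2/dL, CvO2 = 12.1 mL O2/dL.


CO = HR*SV = 99*100/1000 = 9.9 L/min
a-v O2 diff = 18.3 - 12.1 = 6.2 mL/dL
VO2 = CO * (CaO2-CvO2) * 10 dL/L
VO2 = 9.9 * 6.2 * 10
VO2 = 613.8 mL/min


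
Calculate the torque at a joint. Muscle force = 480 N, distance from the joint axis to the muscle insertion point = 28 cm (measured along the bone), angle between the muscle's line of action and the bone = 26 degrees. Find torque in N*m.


Torque = F * d * sin(theta)   (moment arm = d*sin(theta))
d = 28 cm = 0.28 m
Torque = 480 * 0.28 * sin(26)
Torque = 58.92 N*m


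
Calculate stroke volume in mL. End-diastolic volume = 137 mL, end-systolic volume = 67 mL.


SV = EDV - ESV
SV = 137 - 67
SV = 70 mL


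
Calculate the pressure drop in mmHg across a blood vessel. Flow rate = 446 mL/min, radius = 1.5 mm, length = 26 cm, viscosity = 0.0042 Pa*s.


dP = 8*mu*L*Q / (pi*r^4)
Q = 446 mL/min = 7.43333e-06 m^3/s
dP = 4083.02 Pa = 4083.02 / 133.322 mmHg = 30.63 mmHg


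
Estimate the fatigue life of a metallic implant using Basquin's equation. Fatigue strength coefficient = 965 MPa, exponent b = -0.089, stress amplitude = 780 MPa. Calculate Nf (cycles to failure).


sigma_a = sigma_f' * (2Nf)^b
2Nf = (sigma_a/sigma_f')^(1/b)
2Nf = (780/965)^(1/-0.089)
2Nf = 10.928732
Nf = 5.464


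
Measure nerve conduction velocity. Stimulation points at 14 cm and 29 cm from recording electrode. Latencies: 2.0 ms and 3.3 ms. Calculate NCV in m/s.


Distance = (29 - 14) / 100 = 0.15 m
dt = (3.3 - 2.0) / 1000 = 0.0013 s
NCV = dist / dt = 115.4 m/s


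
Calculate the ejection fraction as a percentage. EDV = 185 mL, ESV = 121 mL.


SV = EDV - ESV = 185 - 121 = 64 mL
EF = SV/EDV * 100 = 64/185 * 100
EF = 34.59%


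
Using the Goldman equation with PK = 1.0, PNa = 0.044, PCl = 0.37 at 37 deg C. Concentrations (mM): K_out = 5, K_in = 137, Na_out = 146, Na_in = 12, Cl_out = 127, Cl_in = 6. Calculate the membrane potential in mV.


Vm = (RT/F)*ln((PK*Ko + PNa*Nao + PCl*Cli)/(PK*Ki + PNa*Nai + PCl*Clo))
Numer = 13.644, Denom = 184.518
Vm = -69.6 mV


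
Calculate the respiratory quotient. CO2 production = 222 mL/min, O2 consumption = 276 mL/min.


RQ = VCO2 / VO2
RQ = 222 / 276
RQ = 0.8043


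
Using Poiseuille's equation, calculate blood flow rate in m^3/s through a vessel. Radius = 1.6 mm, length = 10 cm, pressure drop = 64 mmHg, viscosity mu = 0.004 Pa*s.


Q = pi*r^4*dP / (8*mu*L)
r = 0.0016 m, L = 0.1 m
dP = 64 mmHg = 8532.608 Pa
Q = 5.4899e-05 m^3/s


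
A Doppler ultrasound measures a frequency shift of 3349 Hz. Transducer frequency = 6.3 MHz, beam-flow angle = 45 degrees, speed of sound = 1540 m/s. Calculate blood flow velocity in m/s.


v = fd * c / (2 * f0 * cos(theta))
v = 3349 * 1540 / (2 * 6.3000e+06 * cos(45))
v = 0.5789 m/s


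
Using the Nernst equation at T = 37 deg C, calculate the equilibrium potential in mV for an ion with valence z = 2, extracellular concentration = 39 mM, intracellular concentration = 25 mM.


E = (RT/(zF)) * ln(C_out/C_in)
T = 37 + 273.15 = 310.15 K
E = (8.314 * 310.15 / (2 * 96485)) * ln(39/25)
E = 5.942 mV


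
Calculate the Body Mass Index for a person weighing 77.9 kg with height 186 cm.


BMI = weight / height^2
height = 186 cm = 1.86 m
BMI = 77.9 / 1.86^2
BMI = 22.52 kg/m^2


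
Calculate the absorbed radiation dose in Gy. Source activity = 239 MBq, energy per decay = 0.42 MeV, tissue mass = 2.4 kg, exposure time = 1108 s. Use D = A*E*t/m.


A = 239 MBq = 2.3900e+08 Bq
E = 0.42 MeV = 6.7284e-14 J
D = A*E*t/m = 2.3900e+08*6.7284e-14*1108/2.4
D = 0.007424 Gy


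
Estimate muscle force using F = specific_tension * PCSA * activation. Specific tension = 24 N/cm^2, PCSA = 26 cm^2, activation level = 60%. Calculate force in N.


F = sigma * PCSA * activation
F = 24 * 26 * 0.6
F = 374.4 N


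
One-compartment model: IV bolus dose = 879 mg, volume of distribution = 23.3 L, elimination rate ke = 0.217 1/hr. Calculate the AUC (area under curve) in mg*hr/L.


C0 = Dose/Vd = 879/23.3 = 37.7253 mg/L
AUC = C0/ke = 37.7253/0.217
AUC = 173.8 mg*hr/L


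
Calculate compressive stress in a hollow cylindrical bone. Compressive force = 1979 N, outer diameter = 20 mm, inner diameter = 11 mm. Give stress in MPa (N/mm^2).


A = pi*(r_o^2 - r_i^2)
r_o = 10 mm, r_i = 5.5 mm
A = 219.126 mm^2
sigma = F/A = 1979 / 219.126
sigma = 9.031 MPa


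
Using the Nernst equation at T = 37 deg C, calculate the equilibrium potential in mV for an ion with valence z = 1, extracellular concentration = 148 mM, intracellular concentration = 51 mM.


E = (RT/(zF)) * ln(C_out/C_in)
T = 37 + 273.15 = 310.15 K
E = (8.314 * 310.15 / (1 * 96485)) * ln(148/51)
E = 28.47 mV


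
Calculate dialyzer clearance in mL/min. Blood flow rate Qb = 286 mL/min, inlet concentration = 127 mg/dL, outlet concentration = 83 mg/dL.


K = Qb * (Cb_in - Cb_out) / Cb_in
K = 286 * (127 - 83) / 127
K = 99.09 mL/min


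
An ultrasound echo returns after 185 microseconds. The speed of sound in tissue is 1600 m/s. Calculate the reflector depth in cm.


depth = c * t / 2
t = 185 us = 1.8500e-04 s
depth = 1600 * 1.8500e-04 / 2
depth = 0.148 m = 14.8 cm


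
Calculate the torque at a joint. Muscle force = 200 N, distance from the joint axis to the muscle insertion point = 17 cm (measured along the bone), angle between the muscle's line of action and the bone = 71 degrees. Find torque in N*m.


Torque = F * d * sin(theta)   (moment arm = d*sin(theta))
d = 17 cm = 0.17 m
Torque = 200 * 0.17 * sin(71)
Torque = 32.15 N*m


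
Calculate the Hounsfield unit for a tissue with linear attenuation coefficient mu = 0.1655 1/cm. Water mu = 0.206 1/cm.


HU = ((mu_tissue - mu_water) / mu_water) * 1000
HU = ((0.1655 - 0.206) / 0.206) * 1000
HU = -196.6


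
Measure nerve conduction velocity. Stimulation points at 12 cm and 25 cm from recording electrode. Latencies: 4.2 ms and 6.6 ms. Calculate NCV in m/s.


Distance = (25 - 12) / 100 = 0.13 m
dt = (6.6 - 4.2) / 1000 = 0.0024 s
NCV = dist / dt = 54.17 m/s


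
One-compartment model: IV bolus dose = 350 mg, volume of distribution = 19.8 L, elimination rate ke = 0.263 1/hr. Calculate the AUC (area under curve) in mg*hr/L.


C0 = Dose/Vd = 350/19.8 = 17.6768 mg/L
AUC = C0/ke = 17.6768/0.263
AUC = 67.21 mg*hr/L


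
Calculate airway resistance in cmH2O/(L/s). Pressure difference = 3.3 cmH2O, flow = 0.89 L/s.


R = dP / flow
R = 3.3 / 0.89
R = 3.708 cmH2O/(L/s)


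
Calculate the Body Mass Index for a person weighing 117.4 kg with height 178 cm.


BMI = weight / height^2
height = 178 cm = 1.78 m
BMI = 117.4 / 1.78^2
BMI = 37.05 kg/m^2


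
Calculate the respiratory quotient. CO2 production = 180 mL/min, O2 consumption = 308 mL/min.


RQ = VCO2 / VO2
RQ = 180 / 308
RQ = 0.5844


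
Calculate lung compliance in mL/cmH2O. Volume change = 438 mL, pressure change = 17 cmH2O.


C = dV / dP
C = 438 / 17
C = 25.76 mL/cmH2O


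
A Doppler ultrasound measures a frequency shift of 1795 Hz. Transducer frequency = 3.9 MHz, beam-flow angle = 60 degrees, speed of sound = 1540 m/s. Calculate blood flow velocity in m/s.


v = fd * c / (2 * f0 * cos(theta))
v = 1795 * 1540 / (2 * 3.9000e+06 * cos(60))
v = 0.7088 m/s


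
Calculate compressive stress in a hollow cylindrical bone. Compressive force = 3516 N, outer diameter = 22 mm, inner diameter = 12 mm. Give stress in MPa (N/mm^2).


A = pi*(r_o^2 - r_i^2)
r_o = 11 mm, r_i = 6 mm
A = 267.035 mm^2
sigma = F/A = 3516 / 267.035
sigma = 13.17 MPa


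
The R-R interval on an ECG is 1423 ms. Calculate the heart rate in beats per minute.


HR = 60 / RR_interval(s)
RR = 1423 ms = 1.423 s
HR = 60 / 1.423 = 42.16 bpm


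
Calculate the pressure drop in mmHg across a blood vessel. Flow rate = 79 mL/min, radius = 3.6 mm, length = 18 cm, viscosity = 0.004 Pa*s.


dP = 8*mu*L*Q / (pi*r^4)
Q = 79 mL/min = 1.31667e-06 m^3/s
dP = 14.3727 Pa = 14.3727 / 133.322 mmHg = 0.1078 mmHg


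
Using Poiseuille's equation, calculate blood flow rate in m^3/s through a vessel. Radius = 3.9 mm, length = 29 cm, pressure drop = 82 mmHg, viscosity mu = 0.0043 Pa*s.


Q = pi*r^4*dP / (8*mu*L)
r = 0.0039 m, L = 0.29 m
dP = 82 mmHg = 10932.404 Pa
Q = 7.9647e-04 m^3/s


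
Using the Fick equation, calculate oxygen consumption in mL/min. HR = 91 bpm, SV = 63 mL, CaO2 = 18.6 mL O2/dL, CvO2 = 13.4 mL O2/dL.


CO = HR*SV = 91*63/1000 = 5.733 L/min
a-v O2 diff = 18.6 - 13.4 = 5.2 mL/dL
VO2 = CO * (CaO2-CvO2) * 10 dL/L
VO2 = 5.733 * 5.2 * 10
VO2 = 298.1 mL/min


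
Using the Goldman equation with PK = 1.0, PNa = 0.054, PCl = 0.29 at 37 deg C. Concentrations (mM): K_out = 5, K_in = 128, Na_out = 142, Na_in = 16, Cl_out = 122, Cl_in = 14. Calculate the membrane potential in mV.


Vm = (RT/F)*ln((PK*Ko + PNa*Nao + PCl*Cli)/(PK*Ki + PNa*Nai + PCl*Clo))
Numer = 16.728, Denom = 164.244
Vm = -61.05 mV


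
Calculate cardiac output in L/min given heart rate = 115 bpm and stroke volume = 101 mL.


CO = HR * SV
CO = 115 * 101 / 1000
CO = 11.62 L/min


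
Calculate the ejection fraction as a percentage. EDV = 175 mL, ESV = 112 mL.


SV = EDV - ESV = 175 - 112 = 63 mL
EF = SV/EDV * 100 = 63/175 * 100
EF = 36%


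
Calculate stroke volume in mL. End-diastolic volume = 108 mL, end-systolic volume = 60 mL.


SV = EDV - ESV
SV = 108 - 60
SV = 48 mL


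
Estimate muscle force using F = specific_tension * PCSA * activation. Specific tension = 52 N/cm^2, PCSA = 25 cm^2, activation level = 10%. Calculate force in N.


F = sigma * PCSA * activation
F = 52 * 25 * 0.1
F = 130 N


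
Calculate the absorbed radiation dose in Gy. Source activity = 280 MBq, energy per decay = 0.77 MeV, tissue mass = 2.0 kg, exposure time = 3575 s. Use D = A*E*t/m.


A = 280 MBq = 2.8000e+08 Bq
E = 0.77 MeV = 1.23354e-13 J
D = A*E*t/m = 2.8000e+08*1.23354e-13*3575/2.0
D = 0.06174 Gy


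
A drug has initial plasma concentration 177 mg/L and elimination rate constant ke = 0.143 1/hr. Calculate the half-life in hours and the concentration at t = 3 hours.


t_half = ln(2) / ke = 0.693147 / 0.143 = 4.847 hr
C(t) = C0 * exp(-ke*t) = 177 * exp(-0.143*3)
C(3) = 115.3 mg/L


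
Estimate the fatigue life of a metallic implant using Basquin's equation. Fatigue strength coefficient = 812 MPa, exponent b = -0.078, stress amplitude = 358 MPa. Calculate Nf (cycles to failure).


sigma_a = sigma_f' * (2Nf)^b
2Nf = (sigma_a/sigma_f')^(1/b)
2Nf = (358/812)^(1/-0.078)
2Nf = 36300.306
Nf = 1.815e+04


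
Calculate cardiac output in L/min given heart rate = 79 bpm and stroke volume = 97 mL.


CO = HR * SV
CO = 79 * 97 / 1000
CO = 7.663 L/min


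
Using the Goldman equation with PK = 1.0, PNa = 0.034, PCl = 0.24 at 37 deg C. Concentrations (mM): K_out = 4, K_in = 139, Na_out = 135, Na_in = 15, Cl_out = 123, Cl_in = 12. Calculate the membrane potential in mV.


Vm = (RT/F)*ln((PK*Ko + PNa*Nao + PCl*Cli)/(PK*Ki + PNa*Nai + PCl*Clo))
Numer = 11.47, Denom = 169.03
Vm = -71.9 mV


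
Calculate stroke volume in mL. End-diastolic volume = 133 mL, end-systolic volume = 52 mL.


SV = EDV - ESV
SV = 133 - 52
SV = 81 mL


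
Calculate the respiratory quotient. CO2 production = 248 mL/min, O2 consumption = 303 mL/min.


RQ = VCO2 / VO2
RQ = 248 / 303
RQ = 0.8185


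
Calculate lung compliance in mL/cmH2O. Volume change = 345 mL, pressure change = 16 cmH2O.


C = dV / dP
C = 345 / 16
C = 21.56 mL/cmH2O


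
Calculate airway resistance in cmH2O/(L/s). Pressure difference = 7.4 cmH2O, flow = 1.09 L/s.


R = dP / flow
R = 7.4 / 1.09
R = 6.789 cmH2O/(L/s)


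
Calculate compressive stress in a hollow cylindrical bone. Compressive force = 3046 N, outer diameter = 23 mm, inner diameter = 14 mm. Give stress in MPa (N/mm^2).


A = pi*(r_o^2 - r_i^2)
r_o = 11.5 mm, r_i = 7 mm
A = 261.538 mm^2
sigma = F/A = 3046 / 261.538
sigma = 11.65 MPa


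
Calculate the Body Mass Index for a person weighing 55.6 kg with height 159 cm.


BMI = weight / height^2
height = 159 cm = 1.59 m
BMI = 55.6 / 1.59^2
BMI = 21.99 kg/m^2


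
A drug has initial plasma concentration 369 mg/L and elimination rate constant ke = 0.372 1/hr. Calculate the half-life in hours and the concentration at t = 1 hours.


t_half = ln(2) / ke = 0.693147 / 0.372 = 1.863 hr
C(t) = C0 * exp(-ke*t) = 369 * exp(-0.372*1)
C(1) = 254.4 mg/L


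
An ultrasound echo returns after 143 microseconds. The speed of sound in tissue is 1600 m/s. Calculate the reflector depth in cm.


depth = c * t / 2
t = 143 us = 1.4300e-04 s
depth = 1600 * 1.4300e-04 / 2
depth = 0.1144 m = 11.44 cm


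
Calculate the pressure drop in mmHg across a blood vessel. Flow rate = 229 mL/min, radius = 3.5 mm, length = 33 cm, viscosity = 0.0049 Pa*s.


dP = 8*mu*L*Q / (pi*r^4)
Q = 229 mL/min = 3.81667e-06 m^3/s
dP = 104.728 Pa = 104.728 / 133.322 mmHg = 0.7855 mmHg


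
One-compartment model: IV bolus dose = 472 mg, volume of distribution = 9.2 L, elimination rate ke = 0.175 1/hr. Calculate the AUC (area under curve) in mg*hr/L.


C0 = Dose/Vd = 472/9.2 = 51.3043 mg/L
AUC = C0/ke = 51.3043/0.175
AUC = 293.2 mg*hr/L


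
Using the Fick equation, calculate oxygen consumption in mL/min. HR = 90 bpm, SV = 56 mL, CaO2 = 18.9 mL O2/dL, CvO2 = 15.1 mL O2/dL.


CO = HR*SV = 90*56/1000 = 5.04 L/min
a-v O2 diff = 18.9 - 15.1 = 3.8 mL/dL
VO2 = CO * (CaO2-CvO2) * 10 dL/L
VO2 = 5.04 * 3.8 * 10
VO2 = 191.5 mL/min


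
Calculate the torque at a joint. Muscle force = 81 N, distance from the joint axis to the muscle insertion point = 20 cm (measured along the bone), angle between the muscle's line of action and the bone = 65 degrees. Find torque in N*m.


Torque = F * d * sin(theta)   (moment arm = d*sin(theta))
d = 20 cm = 0.2 m
Torque = 81 * 0.2 * sin(65)
Torque = 14.68 N*m


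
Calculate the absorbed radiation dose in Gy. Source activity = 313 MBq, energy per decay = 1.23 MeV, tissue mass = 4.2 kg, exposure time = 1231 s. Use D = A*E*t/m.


A = 313 MBq = 3.1300e+08 Bq
E = 1.23 MeV = 1.97046e-13 J
D = A*E*t/m = 3.1300e+08*1.97046e-13*1231/4.2
D = 0.01808 Gy


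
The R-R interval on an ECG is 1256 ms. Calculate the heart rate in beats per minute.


HR = 60 / RR_interval(s)
RR = 1256 ms = 1.256 s
HR = 60 / 1.256 = 47.77 bpm


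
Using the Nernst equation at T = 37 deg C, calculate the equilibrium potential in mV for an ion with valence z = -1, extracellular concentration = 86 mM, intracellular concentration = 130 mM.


E = (RT/(zF)) * ln(C_out/C_in)
T = 37 + 273.15 = 310.15 K
E = (8.314 * 310.15 / (-1 * 96485)) * ln(86/130)
E = 11.04 mV


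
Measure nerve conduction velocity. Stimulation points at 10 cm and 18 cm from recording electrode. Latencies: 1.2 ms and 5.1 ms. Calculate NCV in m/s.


Distance = (18 - 10) / 100 = 0.08 m
dt = (5.1 - 1.2) / 1000 = 0.0039 s
NCV = dist / dt = 20.51 m/s


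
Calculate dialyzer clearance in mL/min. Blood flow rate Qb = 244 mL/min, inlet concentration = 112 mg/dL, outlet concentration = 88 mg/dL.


K = Qb * (Cb_in - Cb_out) / Cb_in
K = 244 * (112 - 88) / 112
K = 52.29 mL/min


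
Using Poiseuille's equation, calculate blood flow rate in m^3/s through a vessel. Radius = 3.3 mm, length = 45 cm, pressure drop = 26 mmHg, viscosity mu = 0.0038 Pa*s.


Q = pi*r^4*dP / (8*mu*L)
r = 0.0033 m, L = 0.45 m
dP = 26 mmHg = 3466.372 Pa
Q = 9.4405e-05 m^3/s


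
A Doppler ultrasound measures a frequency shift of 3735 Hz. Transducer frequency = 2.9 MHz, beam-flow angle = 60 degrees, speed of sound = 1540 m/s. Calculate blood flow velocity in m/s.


v = fd * c / (2 * f0 * cos(theta))
v = 3735 * 1540 / (2 * 2.9000e+06 * cos(60))
v = 1.983 m/s


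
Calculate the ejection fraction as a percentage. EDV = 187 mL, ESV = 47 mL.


SV = EDV - ESV = 187 - 47 = 140 mL
EF = SV/EDV * 100 = 140/187 * 100
EF = 74.87%


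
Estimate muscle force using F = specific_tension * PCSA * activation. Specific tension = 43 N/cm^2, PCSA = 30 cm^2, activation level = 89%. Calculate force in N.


F = sigma * PCSA * activation
F = 43 * 30 * 0.89
F = 1148 N


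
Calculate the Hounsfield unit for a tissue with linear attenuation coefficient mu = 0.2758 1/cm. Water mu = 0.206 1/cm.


HU = ((mu_tissue - mu_water) / mu_water) * 1000
HU = ((0.2758 - 0.206) / 0.206) * 1000
HU = 338.8


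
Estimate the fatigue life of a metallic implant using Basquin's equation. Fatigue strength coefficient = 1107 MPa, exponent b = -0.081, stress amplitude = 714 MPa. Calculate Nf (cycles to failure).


sigma_a = sigma_f' * (2Nf)^b
2Nf = (sigma_a/sigma_f')^(1/b)
2Nf = (714/1107)^(1/-0.081)
2Nf = 224.50565
Nf = 112.3


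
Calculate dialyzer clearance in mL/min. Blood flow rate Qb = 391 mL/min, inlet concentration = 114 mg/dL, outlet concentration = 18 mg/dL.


K = Qb * (Cb_in - Cb_out) / Cb_in
K = 391 * (114 - 18) / 114
K = 329.3 mL/min


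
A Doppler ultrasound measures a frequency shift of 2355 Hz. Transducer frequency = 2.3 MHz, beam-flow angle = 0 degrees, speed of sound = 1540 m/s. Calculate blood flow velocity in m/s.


v = fd * c / (2 * f0 * cos(theta))
v = 2355 * 1540 / (2 * 2.3000e+06 * cos(0))
v = 0.7884 m/s


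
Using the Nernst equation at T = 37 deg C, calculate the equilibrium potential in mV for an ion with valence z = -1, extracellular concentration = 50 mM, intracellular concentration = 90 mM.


E = (RT/(zF)) * ln(C_out/C_in)
T = 37 + 273.15 = 310.15 K
E = (8.314 * 310.15 / (-1 * 96485)) * ln(50/90)
E = 15.71 mV


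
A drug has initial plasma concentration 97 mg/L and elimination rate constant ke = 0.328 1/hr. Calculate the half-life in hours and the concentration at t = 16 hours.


t_half = ln(2) / ke = 0.693147 / 0.328 = 2.113 hr
C(t) = C0 * exp(-ke*t) = 97 * exp(-0.328*16)
C(16) = 0.51 mg/L


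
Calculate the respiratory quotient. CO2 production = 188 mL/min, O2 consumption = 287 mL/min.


RQ = VCO2 / VO2
RQ = 188 / 287
RQ = 0.6551


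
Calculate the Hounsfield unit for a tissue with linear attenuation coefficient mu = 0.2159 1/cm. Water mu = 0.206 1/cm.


HU = ((mu_tissue - mu_water) / mu_water) * 1000
HU = ((0.2159 - 0.206) / 0.206) * 1000
HU = 48.06


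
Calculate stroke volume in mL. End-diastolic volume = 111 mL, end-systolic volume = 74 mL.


SV = EDV - ESV
SV = 111 - 74
SV = 37 mL


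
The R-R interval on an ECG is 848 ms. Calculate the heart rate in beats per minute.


HR = 60 / RR_interval(s)
RR = 848 ms = 0.848 s
HR = 60 / 0.848 = 70.75 bpm


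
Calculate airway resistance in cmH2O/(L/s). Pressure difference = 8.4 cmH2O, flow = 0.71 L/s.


R = dP / flow
R = 8.4 / 0.71
R = 11.83 cmH2O/(L/s)


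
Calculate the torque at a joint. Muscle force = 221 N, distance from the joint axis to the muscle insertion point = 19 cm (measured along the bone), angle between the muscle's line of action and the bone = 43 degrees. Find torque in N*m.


Torque = F * d * sin(theta)   (moment arm = d*sin(theta))
d = 19 cm = 0.19 m
Torque = 221 * 0.19 * sin(43)
Torque = 28.64 N*m


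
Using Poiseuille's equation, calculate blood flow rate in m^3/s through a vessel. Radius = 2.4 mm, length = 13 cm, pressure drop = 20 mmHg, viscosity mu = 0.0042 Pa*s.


Q = pi*r^4*dP / (8*mu*L)
r = 0.0024 m, L = 0.13 m
dP = 20 mmHg = 2666.44 Pa
Q = 6.3627e-05 m^3/s


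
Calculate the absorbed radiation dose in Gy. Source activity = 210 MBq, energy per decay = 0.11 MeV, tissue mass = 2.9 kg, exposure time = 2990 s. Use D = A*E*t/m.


A = 210 MBq = 2.1000e+08 Bq
E = 0.11 MeV = 1.7622e-14 J
D = A*E*t/m = 2.1000e+08*1.7622e-14*2990/2.9
D = 0.003815 Gy


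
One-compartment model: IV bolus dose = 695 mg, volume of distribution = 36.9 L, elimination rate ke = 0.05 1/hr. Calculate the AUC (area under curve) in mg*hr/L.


C0 = Dose/Vd = 695/36.9 = 18.8347 mg/L
AUC = C0/ke = 18.8347/0.05
AUC = 376.7 mg*hr/L
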